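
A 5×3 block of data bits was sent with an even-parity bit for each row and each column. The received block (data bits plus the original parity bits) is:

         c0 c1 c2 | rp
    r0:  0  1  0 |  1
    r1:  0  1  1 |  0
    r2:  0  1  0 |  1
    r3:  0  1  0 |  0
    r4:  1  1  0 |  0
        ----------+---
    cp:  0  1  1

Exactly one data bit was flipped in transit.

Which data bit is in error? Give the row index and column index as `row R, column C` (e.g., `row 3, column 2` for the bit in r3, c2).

Recompute each row's even parity and compare to rp:
  r0: data parity 1, sent rp 1 → ok
  r1: data parity 0, sent rp 0 → ok
  r2: data parity 1, sent rp 1 → ok
  r3: data parity 1, sent rp 0 → mismatch
  r4: data parity 0, sent rp 0 → ok
Recompute each column's even parity and compare to cp:
  c0: data parity 1, sent cp 0 → mismatch
  c1: data parity 1, sent cp 1 → ok
  c2: data parity 1, sent cp 1 → ok
Exactly one row (r3) and one column (c0) fail → the flipped bit is at their intersection.

row 3, column 0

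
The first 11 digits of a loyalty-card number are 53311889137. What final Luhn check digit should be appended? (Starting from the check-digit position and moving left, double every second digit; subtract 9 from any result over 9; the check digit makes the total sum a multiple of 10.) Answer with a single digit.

3

Partial digits right→left: 7 3 1 9 8 8 1 1 3 3 5
Double every second digit counting from the check-digit position (so the 1st, 3rd, 5th, ... of the partial from the right).
  doubled (with −9 where >9): 5 2 7 2 6 1 → sum 23
  kept as-is: 3 9 8 1 3 → sum 24
Total = 23 + 24 = 47.
Check digit = (10 − (47 mod 10)) mod 10 = 3.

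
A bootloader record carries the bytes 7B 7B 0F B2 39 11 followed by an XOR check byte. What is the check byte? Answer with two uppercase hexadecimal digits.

95

XOR the bytes together:
  start with 0x7B
  0x7B ⊕ 0x7B = 0x00
  0x00 ⊕ 0x0F = 0x0F
  0x0F ⊕ 0xB2 = 0xBD
  0xBD ⊕ 0x39 = 0x84
  0x84 ⊕ 0x11 = 0x95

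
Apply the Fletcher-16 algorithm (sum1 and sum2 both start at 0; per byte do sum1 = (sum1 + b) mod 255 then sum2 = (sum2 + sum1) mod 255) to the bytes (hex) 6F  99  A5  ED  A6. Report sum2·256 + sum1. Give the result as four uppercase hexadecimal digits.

0743

Running sums (mod 255):
  after byte 0 (6F): sum1=111, sum2=111
  after byte 1 (99): sum1=9, sum2=120
  after byte 2 (A5): sum1=174, sum2=39
  after byte 3 (ED): sum1=156, sum2=195
  after byte 4 (A6): sum1=67, sum2=7
Checksum = sum2·256 + sum1 = 7·256 + 67 = 1859 = 0x0743.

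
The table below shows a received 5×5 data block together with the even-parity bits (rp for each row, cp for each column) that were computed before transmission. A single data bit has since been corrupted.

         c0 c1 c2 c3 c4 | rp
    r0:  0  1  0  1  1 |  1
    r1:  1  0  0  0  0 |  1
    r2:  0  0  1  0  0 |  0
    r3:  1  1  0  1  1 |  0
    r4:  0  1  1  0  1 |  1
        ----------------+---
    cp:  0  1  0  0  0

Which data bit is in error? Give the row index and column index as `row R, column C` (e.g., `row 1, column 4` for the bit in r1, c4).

Recompute each row's even parity and compare to rp:
  r0: data parity 1, sent rp 1 → ok
  r1: data parity 1, sent rp 1 → ok
  r2: data parity 1, sent rp 0 → mismatch
  r3: data parity 0, sent rp 0 → ok
  r4: data parity 1, sent rp 1 → ok
Recompute each column's even parity and compare to cp:
  c0: data parity 0, sent cp 0 → ok
  c1: data parity 1, sent cp 1 → ok
  c2: data parity 0, sent cp 0 → ok
  c3: data parity 0, sent cp 0 → ok
  c4: data parity 1, sent cp 0 → mismatch
Exactly one row (r2) and one column (c4) fail → the flipped bit is at their intersection.

row 2, column 4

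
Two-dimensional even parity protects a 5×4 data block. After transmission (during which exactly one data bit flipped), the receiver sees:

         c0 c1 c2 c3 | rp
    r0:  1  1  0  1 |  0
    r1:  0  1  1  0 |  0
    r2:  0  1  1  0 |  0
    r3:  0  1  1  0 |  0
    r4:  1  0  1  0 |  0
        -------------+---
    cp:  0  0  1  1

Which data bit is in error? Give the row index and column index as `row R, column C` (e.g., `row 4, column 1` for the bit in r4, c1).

row 0, column 2

Recompute each row's even parity and compare to rp:
  r0: data parity 1, sent rp 0 → mismatch
  r1: data parity 0, sent rp 0 → ok
  r2: data parity 0, sent rp 0 → ok
  r3: data parity 0, sent rp 0 → ok
  r4: data parity 0, sent rp 0 → ok
Recompute each column's even parity and compare to cp:
  c0: data parity 0, sent cp 0 → ok
  c1: data parity 0, sent cp 0 → ok
  c2: data parity 0, sent cp 1 → mismatch
  c3: data parity 1, sent cp 1 → ok
Exactly one row (r0) and one column (c2) fail → the flipped bit is at their intersection.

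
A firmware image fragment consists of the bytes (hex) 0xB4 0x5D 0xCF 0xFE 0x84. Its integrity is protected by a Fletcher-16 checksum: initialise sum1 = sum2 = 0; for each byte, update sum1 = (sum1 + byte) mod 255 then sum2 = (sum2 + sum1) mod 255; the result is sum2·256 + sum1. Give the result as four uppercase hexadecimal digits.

EE65

Running sums (mod 255):
  after byte 0 (0xB4): sum1=180, sum2=180
  after byte 1 (0x5D): sum1=18, sum2=198
  after byte 2 (0xCF): sum1=225, sum2=168
  after byte 3 (0xFE): sum1=224, sum2=137
  after byte 4 (0x84): sum1=101, sum2=238
Checksum = sum2·256 + sum1 = 238·256 + 101 = 61029 = 0xEE65.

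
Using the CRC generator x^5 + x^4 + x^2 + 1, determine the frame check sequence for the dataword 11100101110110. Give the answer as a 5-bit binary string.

00111

Append 5 zeros: 1110010111011000000. Divide by 110101 (XOR where the leading bit is 1):
  pos 0: 111001 XOR 110101 = 001100
  pos 2: 110001 XOR 110101 = 000100
  pos 5: 100110 XOR 110101 = 010011
  pos 6: 100111 XOR 110101 = 010010
  pos 7: 100101 XOR 110101 = 010000
  pos 8: 100000 XOR 110101 = 010101
  pos 9: 101010 XOR 110101 = 011111
  pos 10: 111110 XOR 110101 = 001011
  pos 12: 101100 XOR 110101 = 011001
  pos 13: 110010 XOR 110101 = 000111
Remainder (last 5 bits) = 00111. This is the CRC / FCS.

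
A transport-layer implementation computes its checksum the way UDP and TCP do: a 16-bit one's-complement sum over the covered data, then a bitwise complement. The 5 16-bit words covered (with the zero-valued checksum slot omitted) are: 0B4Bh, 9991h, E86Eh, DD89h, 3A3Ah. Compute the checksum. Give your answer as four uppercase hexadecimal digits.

5AF0

One's-complement addition (fold any carry out of bit 15 back into bit 0):
  0x0B4B + 0x9991 = 0x0A4DC
  0xA4DC + 0xE86E = 0x18D4A → wrap carry → 0x8D4B
  0x8D4B + 0xDD89 = 0x16AD4 → wrap carry → 0x6AD5
  0x6AD5 + 0x3A3A = 0x0A50F
One's-complement sum = 0xA50F.
Checksum = ~0xA50F & 0xFFFF = 0x5AF0.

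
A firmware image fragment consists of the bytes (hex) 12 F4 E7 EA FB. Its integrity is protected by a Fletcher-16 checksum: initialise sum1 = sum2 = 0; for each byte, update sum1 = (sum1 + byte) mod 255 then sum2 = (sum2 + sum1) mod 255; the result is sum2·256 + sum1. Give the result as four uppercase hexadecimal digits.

B7D5

Running sums (mod 255):
  after byte 0 (12): sum1=18, sum2=18
  after byte 1 (F4): sum1=7, sum2=25
  after byte 2 (E7): sum1=238, sum2=8
  after byte 3 (EA): sum1=217, sum2=225
  after byte 4 (FB): sum1=213, sum2=183
Checksum = sum2·256 + sum1 = 183·256 + 213 = 47061 = 0xB7D5.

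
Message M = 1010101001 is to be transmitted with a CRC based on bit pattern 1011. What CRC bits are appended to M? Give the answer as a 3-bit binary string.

000

Append 3 zeros: 1010101001000. Divide by 1011 (XOR where the leading bit is 1):
  pos 0: 1010 XOR 1011 = 0001
  pos 3: 1101 XOR 1011 = 0110
  pos 4: 1100 XOR 1011 = 0111
  pos 5: 1110 XOR 1011 = 0101
  pos 6: 1011 XOR 1011 = 0000
Remainder (last 3 bits) = 000. This is the CRC / FCS.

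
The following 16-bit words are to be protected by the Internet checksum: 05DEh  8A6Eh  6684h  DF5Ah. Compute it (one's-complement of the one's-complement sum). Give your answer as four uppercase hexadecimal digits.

29D4

One's-complement addition (fold any carry out of bit 15 back into bit 0):
  0x05DE + 0x8A6E = 0x0904C
  0x904C + 0x6684 = 0x0F6D0
  0xF6D0 + 0xDF5A = 0x1D62A → wrap carry → 0xD62B
One's-complement sum = 0xD62B.
Checksum = ~0xD62B & 0xFFFF = 0x29D4.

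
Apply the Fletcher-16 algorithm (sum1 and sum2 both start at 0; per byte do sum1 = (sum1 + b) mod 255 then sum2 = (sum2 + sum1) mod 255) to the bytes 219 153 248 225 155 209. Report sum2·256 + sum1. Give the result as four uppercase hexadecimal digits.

B9BD

Running sums (mod 255):
  after byte 0 (219): sum1=219, sum2=219
  after byte 1 (153): sum1=117, sum2=81
  after byte 2 (248): sum1=110, sum2=191
  after byte 3 (225): sum1=80, sum2=16
  after byte 4 (155): sum1=235, sum2=251
  after byte 5 (209): sum1=189, sum2=185
Checksum = sum2·256 + sum1 = 185·256 + 189 = 47549 = 0xB9BD.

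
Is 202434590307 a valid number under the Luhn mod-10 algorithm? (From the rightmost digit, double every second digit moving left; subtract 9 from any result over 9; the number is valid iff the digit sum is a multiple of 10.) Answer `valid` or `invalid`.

invalid

From the right, keep odd positions and double even positions (subtract 9 from any doubled value over 9):
  doubled (positions 2,4,...): 0 0 1 6 4 4 → sum 15
  kept (positions 1,3,...): 7 3 9 4 4 0 → sum 27
Total = 42.
42 mod 10 = 2, so the number is invalid.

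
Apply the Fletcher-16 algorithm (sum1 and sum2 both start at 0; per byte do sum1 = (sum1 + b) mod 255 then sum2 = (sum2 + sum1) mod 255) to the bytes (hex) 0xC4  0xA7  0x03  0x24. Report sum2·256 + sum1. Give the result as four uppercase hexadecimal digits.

Running sums (mod 255):
  after byte 0 (0xC4): sum1=196, sum2=196
  after byte 1 (0xA7): sum1=108, sum2=49
  after byte 2 (0x03): sum1=111, sum2=160
  after byte 3 (0x24): sum1=147, sum2=52
Checksum = sum2·256 + sum1 = 52·256 + 147 = 13459 = 0x3493.

3493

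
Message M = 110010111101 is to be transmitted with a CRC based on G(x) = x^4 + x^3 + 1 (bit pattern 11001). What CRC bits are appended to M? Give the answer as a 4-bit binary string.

Append 4 zeros: 1100101111010000. Divide by 11001 (XOR where the leading bit is 1):
  pos 0: 11001 XOR 11001 = 00000
  pos 6: 11110 XOR 11001 = 00111
  pos 8: 11110 XOR 11001 = 00111
  pos 10: 11100 XOR 11001 = 00101
Remainder (last 4 bits) = 1010. This is the CRC / FCS.

1010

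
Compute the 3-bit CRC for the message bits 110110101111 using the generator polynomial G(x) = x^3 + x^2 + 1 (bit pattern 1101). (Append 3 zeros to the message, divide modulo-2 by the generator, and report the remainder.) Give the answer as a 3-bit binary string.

Append 3 zeros: 110110101111000. Divide by 1101 (XOR where the leading bit is 1):
  pos 0: 1101 XOR 1101 = 0000
  pos 4: 1010 XOR 1101 = 0111
  pos 5: 1111 XOR 1101 = 0010
  pos 7: 1011 XOR 1101 = 0110
  pos 8: 1101 XOR 1101 = 0000
Remainder (last 3 bits) = 000. This is the CRC / FCS.

000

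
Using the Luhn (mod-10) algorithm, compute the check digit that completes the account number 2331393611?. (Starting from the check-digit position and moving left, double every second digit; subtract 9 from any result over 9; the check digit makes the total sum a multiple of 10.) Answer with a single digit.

6

Partial digits right→left: 1 1 6 3 9 3 1 3 3 2
Double every second digit counting from the check-digit position (so the 1st, 3rd, 5th, ... of the partial from the right).
  doubled (with −9 where >9): 2 3 9 2 6 → sum 22
  kept as-is: 1 3 3 3 2 → sum 12
Total = 22 + 12 = 34.
Check digit = (10 − (34 mod 10)) mod 10 = 6.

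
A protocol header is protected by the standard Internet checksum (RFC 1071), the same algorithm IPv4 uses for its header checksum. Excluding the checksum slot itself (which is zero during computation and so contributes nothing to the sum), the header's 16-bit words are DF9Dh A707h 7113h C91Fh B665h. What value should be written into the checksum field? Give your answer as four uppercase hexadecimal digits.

88C1

One's-complement addition (fold any carry out of bit 15 back into bit 0):
  0xDF9D + 0xA707 = 0x186A4 → wrap carry → 0x86A5
  0x86A5 + 0x7113 = 0x0F7B8
  0xF7B8 + 0xC91F = 0x1C0D7 → wrap carry → 0xC0D8
  0xC0D8 + 0xB665 = 0x1773D → wrap carry → 0x773E
One's-complement sum = 0x773E.
Checksum = ~0x773E & 0xFFFF = 0x88C1.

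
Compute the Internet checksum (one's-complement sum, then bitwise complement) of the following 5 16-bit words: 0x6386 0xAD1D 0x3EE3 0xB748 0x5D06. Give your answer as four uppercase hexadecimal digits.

9C29

One's-complement addition (fold any carry out of bit 15 back into bit 0):
  0x6386 + 0xAD1D = 0x110A3 → wrap carry → 0x10A4
  0x10A4 + 0x3EE3 = 0x04F87
  0x4F87 + 0xB748 = 0x106CF → wrap carry → 0x06D0
  0x06D0 + 0x5D06 = 0x063D6
One's-complement sum = 0x63D6.
Checksum = ~0x63D6 & 0xFFFF = 0x9C29.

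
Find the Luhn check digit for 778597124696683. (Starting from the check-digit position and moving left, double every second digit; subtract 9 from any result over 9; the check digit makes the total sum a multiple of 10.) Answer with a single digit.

0

Partial digits right→left: 3 8 6 6 9 6 4 2 1 7 9 5 8 7 7
Double every second digit counting from the check-digit position (so the 1st, 3rd, 5th, ... of the partial from the right).
  doubled (with −9 where >9): 6 3 9 8 2 9 7 5 → sum 49
  kept as-is: 8 6 6 2 7 5 7 → sum 41
Total = 49 + 41 = 90.
Check digit = (10 − (90 mod 10)) mod 10 = 0.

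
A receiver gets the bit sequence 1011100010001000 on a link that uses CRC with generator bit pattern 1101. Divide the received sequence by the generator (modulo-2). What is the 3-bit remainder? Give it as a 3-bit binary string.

Modulo-2 division of 1011100010001000 by 1101:
  pos 0: 1011 XOR 1101 = 0110
  pos 1: 1101 XOR 1101 = 0000
  pos 8: 1000 XOR 1101 = 0101
  pos 9: 1011 XOR 1101 = 0110
  pos 10: 1100 XOR 1101 = 0001
Remainder = 100 (nonzero — an error is detected).

100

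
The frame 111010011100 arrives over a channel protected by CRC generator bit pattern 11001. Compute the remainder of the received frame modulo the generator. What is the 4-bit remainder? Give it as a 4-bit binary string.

0000

Modulo-2 division of 111010011100 by 11001:
  pos 0: 11101 XOR 11001 = 00100
  pos 2: 10000 XOR 11001 = 01001
  pos 3: 10011 XOR 11001 = 01010
  pos 4: 10101 XOR 11001 = 01100
  pos 5: 11001 XOR 11001 = 00000
Remainder = 0000 (zero — the frame passes the CRC check).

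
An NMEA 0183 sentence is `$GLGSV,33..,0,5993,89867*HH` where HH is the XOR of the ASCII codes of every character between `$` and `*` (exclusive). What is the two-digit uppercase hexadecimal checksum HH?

47

XOR the ASCII codes of the payload characters:
  'G' = 0x47 → acc = 0x47
  'L' = 0x4C → acc = 0x0B
  'G' = 0x47 → acc = 0x4C
  'S' = 0x53 → acc = 0x1F
  'V' = 0x56 → acc = 0x49
  ',' = 0x2C → acc = 0x65
  '3' = 0x33 → acc = 0x56
  '3' = 0x33 → acc = 0x65
  '.' = 0x2E → acc = 0x4B
  '.' = 0x2E → acc = 0x65
  ',' = 0x2C → acc = 0x49
  '0' = 0x30 → acc = 0x79
  ',' = 0x2C → acc = 0x55
  '5' = 0x35 → acc = 0x60
  '9' = 0x39 → acc = 0x59
  '9' = 0x39 → acc = 0x60
  '3' = 0x33 → acc = 0x53
  ',' = 0x2C → acc = 0x7F
  '8' = 0x38 → acc = 0x47
  '9' = 0x39 → acc = 0x7E
  '8' = 0x38 → acc = 0x46
  '6' = 0x36 → acc = 0x70
  '7' = 0x37 → acc = 0x47
Checksum = 0x47.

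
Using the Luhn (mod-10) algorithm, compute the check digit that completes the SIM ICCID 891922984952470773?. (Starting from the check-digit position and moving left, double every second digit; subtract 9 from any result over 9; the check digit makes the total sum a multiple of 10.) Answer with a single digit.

Partial digits right→left: 3 7 7 0 7 4 2 5 9 4 8 9 2 2 9 1 9 8
Double every second digit counting from the check-digit position (so the 1st, 3rd, 5th, ... of the partial from the right).
  doubled (with −9 where >9): 6 5 5 4 9 7 4 9 9 → sum 58
  kept as-is: 7 0 4 5 4 9 2 1 8 → sum 40
Total = 58 + 40 = 98.
Check digit = (10 − (98 mod 10)) mod 10 = 2.

2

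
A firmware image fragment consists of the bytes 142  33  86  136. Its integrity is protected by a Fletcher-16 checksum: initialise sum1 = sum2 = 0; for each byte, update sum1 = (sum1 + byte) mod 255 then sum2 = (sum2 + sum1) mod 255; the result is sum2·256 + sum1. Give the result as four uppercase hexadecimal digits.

D28E

Running sums (mod 255):
  after byte 0 (142): sum1=142, sum2=142
  after byte 1 (33): sum1=175, sum2=62
  after byte 2 (86): sum1=6, sum2=68
  after byte 3 (136): sum1=142, sum2=210
Checksum = sum2·256 + sum1 = 210·256 + 142 = 53902 = 0xD28E.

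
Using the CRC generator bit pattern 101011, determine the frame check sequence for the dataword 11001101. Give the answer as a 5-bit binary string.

Append 5 zeros: 1100110100000. Divide by 101011 (XOR where the leading bit is 1):
  pos 0: 110011 XOR 101011 = 011000
  pos 1: 110000 XOR 101011 = 011011
  pos 2: 110111 XOR 101011 = 011100
  pos 3: 111000 XOR 101011 = 010011
  pos 4: 100110 XOR 101011 = 001101
  pos 6: 110100 XOR 101011 = 011111
  pos 7: 111110 XOR 101011 = 010101
Remainder (last 5 bits) = 10101. This is the CRC / FCS.

10101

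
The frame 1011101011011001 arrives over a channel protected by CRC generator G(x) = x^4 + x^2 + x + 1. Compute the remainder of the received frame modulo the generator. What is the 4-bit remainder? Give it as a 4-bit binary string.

Modulo-2 division of 1011101011011001 by 10111:
  pos 0: 10111 XOR 10111 = 00000
  pos 6: 10110 XOR 10111 = 00001
  pos 10: 11100 XOR 10111 = 01011
  pos 11: 10111 XOR 10111 = 00000
Remainder = 0000 (zero — the frame passes the CRC check).

0000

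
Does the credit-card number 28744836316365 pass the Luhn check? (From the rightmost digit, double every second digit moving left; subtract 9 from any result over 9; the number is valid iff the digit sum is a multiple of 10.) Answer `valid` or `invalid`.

From the right, keep odd positions and double even positions (subtract 9 from any doubled value over 9):
  doubled (positions 2,4,...): 3 3 6 6 8 5 4 → sum 35
  kept (positions 1,3,...): 5 3 1 6 8 4 8 → sum 35
Total = 70.
70 mod 10 = 0, so the number is valid.

valid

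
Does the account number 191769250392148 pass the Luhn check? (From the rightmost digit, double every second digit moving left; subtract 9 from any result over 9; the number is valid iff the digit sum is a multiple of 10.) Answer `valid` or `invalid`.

valid

From the right, keep odd positions and double even positions (subtract 9 from any doubled value over 9):
  doubled (positions 2,4,...): 8 4 6 1 9 5 9 → sum 42
  kept (positions 1,3,...): 8 1 9 0 2 6 1 1 → sum 28
Total = 70.
70 mod 10 = 0, so the number is valid.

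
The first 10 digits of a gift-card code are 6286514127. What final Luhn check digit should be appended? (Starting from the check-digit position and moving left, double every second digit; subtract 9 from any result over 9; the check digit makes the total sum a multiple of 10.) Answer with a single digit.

Partial digits right→left: 7 2 1 4 1 5 6 8 2 6
Double every second digit counting from the check-digit position (so the 1st, 3rd, 5th, ... of the partial from the right).
  doubled (with −9 where >9): 5 2 2 3 4 → sum 16
  kept as-is: 2 4 5 8 6 → sum 25
Total = 16 + 25 = 41.
Check digit = (10 − (41 mod 10)) mod 10 = 9.

9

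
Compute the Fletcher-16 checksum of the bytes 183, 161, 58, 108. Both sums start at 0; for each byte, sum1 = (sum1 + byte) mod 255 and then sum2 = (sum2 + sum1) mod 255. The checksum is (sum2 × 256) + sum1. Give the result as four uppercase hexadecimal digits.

A400

Running sums (mod 255):
  after byte 0 (183): sum1=183, sum2=183
  after byte 1 (161): sum1=89, sum2=17
  after byte 2 (58): sum1=147, sum2=164
  after byte 3 (108): sum1=0, sum2=164
Checksum = sum2·256 + sum1 = 164·256 + 0 = 41984 = 0xA400.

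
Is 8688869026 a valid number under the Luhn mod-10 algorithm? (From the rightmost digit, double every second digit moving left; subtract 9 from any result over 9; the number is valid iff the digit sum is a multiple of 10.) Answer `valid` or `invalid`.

From the right, keep odd positions and double even positions (subtract 9 from any doubled value over 9):
  doubled (positions 2,4,...): 4 9 7 7 7 → sum 34
  kept (positions 1,3,...): 6 0 6 8 6 → sum 26
Total = 60.
60 mod 10 = 0, so the number is valid.

valid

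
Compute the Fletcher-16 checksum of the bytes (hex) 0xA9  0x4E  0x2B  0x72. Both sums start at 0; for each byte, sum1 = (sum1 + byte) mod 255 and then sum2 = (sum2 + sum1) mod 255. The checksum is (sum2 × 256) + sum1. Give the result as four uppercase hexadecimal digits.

Running sums (mod 255):
  after byte 0 (0xA9): sum1=169, sum2=169
  after byte 1 (0x4E): sum1=247, sum2=161
  after byte 2 (0x2B): sum1=35, sum2=196
  after byte 3 (0x72): sum1=149, sum2=90
Checksum = sum2·256 + sum1 = 90·256 + 149 = 23189 = 0x5A95.

5A95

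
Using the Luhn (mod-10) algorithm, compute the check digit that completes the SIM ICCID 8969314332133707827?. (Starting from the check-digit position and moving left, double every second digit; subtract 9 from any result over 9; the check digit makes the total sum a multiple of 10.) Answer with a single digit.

Partial digits right→left: 7 2 8 7 0 7 3 3 1 2 3 3 4 1 3 9 6 9 8
Double every second digit counting from the check-digit position (so the 1st, 3rd, 5th, ... of the partial from the right).
  doubled (with −9 where >9): 5 7 0 6 2 6 8 6 3 7 → sum 50
  kept as-is: 2 7 7 3 2 3 1 9 9 → sum 43
Total = 50 + 43 = 93.
Check digit = (10 − (93 mod 10)) mod 10 = 7.

7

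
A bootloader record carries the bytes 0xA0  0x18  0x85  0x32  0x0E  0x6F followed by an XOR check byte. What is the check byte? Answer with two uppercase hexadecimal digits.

XOR the bytes together:
  start with 0xA0
  0xA0 ⊕ 0x18 = 0xB8
  0xB8 ⊕ 0x85 = 0x3D
  0x3D ⊕ 0x32 = 0x0F
  0x0F ⊕ 0x0E = 0x01
  0x01 ⊕ 0x6F = 0x6E

6E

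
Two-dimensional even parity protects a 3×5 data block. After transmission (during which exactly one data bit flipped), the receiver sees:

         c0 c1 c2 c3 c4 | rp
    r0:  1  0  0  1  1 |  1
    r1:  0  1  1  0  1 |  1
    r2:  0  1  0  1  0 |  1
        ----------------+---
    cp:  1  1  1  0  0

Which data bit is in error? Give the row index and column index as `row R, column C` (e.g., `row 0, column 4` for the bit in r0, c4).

Recompute each row's even parity and compare to rp:
  r0: data parity 1, sent rp 1 → ok
  r1: data parity 1, sent rp 1 → ok
  r2: data parity 0, sent rp 1 → mismatch
Recompute each column's even parity and compare to cp:
  c0: data parity 1, sent cp 1 → ok
  c1: data parity 0, sent cp 1 → mismatch
  c2: data parity 1, sent cp 1 → ok
  c3: data parity 0, sent cp 0 → ok
  c4: data parity 0, sent cp 0 → ok
Exactly one row (r2) and one column (c1) fail → the flipped bit is at their intersection.

row 2, column 1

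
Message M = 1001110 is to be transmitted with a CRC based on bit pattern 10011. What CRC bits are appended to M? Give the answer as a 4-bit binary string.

Append 4 zeros: 10011100000. Divide by 10011 (XOR where the leading bit is 1):
  pos 0: 10011 XOR 10011 = 00000
  pos 5: 10000 XOR 10011 = 00011
Remainder (last 4 bits) = 0110. This is the CRC / FCS.

0110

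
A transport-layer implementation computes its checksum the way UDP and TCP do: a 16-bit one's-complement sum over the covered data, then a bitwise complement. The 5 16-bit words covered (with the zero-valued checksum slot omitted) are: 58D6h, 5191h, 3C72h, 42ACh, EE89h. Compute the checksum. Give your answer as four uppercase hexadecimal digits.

E7EF

One's-complement addition (fold any carry out of bit 15 back into bit 0):
  0x58D6 + 0x5191 = 0x0AA67
  0xAA67 + 0x3C72 = 0x0E6D9
  0xE6D9 + 0x42AC = 0x12985 → wrap carry → 0x2986
  0x2986 + 0xEE89 = 0x1180F → wrap carry → 0x1810
One's-complement sum = 0x1810.
Checksum = ~0x1810 & 0xFFFF = 0xE7EF.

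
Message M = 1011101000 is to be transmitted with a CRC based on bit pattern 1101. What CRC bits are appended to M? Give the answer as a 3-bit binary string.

Append 3 zeros: 1011101000000. Divide by 1101 (XOR where the leading bit is 1):
  pos 0: 1011 XOR 1101 = 0110
  pos 1: 1101 XOR 1101 = 0000
  pos 6: 1000 XOR 1101 = 0101
  pos 7: 1010 XOR 1101 = 0111
  pos 8: 1110 XOR 1101 = 0011
Remainder (last 3 bits) = 110. This is the CRC / FCS.

110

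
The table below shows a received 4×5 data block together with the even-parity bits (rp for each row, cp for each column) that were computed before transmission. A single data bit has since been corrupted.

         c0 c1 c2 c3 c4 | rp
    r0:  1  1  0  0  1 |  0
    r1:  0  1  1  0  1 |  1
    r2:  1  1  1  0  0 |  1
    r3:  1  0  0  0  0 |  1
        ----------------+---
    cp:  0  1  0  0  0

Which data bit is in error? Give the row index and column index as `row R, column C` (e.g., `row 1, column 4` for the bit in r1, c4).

row 0, column 0

Recompute each row's even parity and compare to rp:
  r0: data parity 1, sent rp 0 → mismatch
  r1: data parity 1, sent rp 1 → ok
  r2: data parity 1, sent rp 1 → ok
  r3: data parity 1, sent rp 1 → ok
Recompute each column's even parity and compare to cp:
  c0: data parity 1, sent cp 0 → mismatch
  c1: data parity 1, sent cp 1 → ok
  c2: data parity 0, sent cp 0 → ok
  c3: data parity 0, sent cp 0 → ok
  c4: data parity 0, sent cp 0 → ok
Exactly one row (r0) and one column (c0) fail → the flipped bit is at their intersection.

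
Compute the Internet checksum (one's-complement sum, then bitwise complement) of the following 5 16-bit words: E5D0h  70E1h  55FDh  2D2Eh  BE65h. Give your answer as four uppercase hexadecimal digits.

One's-complement addition (fold any carry out of bit 15 back into bit 0):
  0xE5D0 + 0x70E1 = 0x156B1 → wrap carry → 0x56B2
  0x56B2 + 0x55FD = 0x0ACAF
  0xACAF + 0x2D2E = 0x0D9DD
  0xD9DD + 0xBE65 = 0x19842 → wrap carry → 0x9843
One's-complement sum = 0x9843.
Checksum = ~0x9843 & 0xFFFF = 0x67BC.

67BC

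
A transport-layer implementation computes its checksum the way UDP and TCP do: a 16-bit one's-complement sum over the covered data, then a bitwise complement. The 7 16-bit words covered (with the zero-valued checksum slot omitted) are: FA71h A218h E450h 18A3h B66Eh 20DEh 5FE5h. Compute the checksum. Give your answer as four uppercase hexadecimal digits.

One's-complement addition (fold any carry out of bit 15 back into bit 0):
  0xFA71 + 0xA218 = 0x19C89 → wrap carry → 0x9C8A
  0x9C8A + 0xE450 = 0x180DA → wrap carry → 0x80DB
  0x80DB + 0x18A3 = 0x0997E
  0x997E + 0xB66E = 0x14FEC → wrap carry → 0x4FED
  0x4FED + 0x20DE = 0x070CB
  0x70CB + 0x5FE5 = 0x0D0B0
One's-complement sum = 0xD0B0.
Checksum = ~0xD0B0 & 0xFFFF = 0x2F4F.

2F4F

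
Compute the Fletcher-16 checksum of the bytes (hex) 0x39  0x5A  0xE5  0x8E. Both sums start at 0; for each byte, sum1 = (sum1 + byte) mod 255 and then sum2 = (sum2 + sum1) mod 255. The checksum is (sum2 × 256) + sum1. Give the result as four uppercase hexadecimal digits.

4E08

Running sums (mod 255):
  after byte 0 (0x39): sum1=57, sum2=57
  after byte 1 (0x5A): sum1=147, sum2=204
  after byte 2 (0xE5): sum1=121, sum2=70
  after byte 3 (0x8E): sum1=8, sum2=78
Checksum = sum2·256 + sum1 = 78·256 + 8 = 19976 = 0x4E08.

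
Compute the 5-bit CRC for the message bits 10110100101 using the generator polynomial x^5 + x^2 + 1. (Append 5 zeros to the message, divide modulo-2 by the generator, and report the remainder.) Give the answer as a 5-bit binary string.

01101

Append 5 zeros: 1011010010100000. Divide by 100101 (XOR where the leading bit is 1):
  pos 0: 101101 XOR 100101 = 001000
  pos 2: 100000 XOR 100101 = 000101
  pos 5: 101101 XOR 100101 = 001000
  pos 7: 100000 XOR 100101 = 000101
  pos 10: 101000 XOR 100101 = 001101
Remainder (last 5 bits) = 01101. This is the CRC / FCS.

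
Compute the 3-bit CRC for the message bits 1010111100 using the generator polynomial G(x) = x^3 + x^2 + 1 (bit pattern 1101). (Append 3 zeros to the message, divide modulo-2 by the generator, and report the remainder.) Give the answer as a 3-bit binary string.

000

Append 3 zeros: 1010111100000. Divide by 1101 (XOR where the leading bit is 1):
  pos 0: 1010 XOR 1101 = 0111
  pos 1: 1111 XOR 1101 = 0010
  pos 3: 1011 XOR 1101 = 0110
  pos 4: 1101 XOR 1101 = 0000
Remainder (last 3 bits) = 000. This is the CRC / FCS.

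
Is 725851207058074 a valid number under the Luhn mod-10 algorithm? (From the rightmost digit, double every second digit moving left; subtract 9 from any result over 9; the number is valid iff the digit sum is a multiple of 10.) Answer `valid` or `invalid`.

valid

From the right, keep odd positions and double even positions (subtract 9 from any doubled value over 9):
  doubled (positions 2,4,...): 5 7 0 0 2 7 4 → sum 25
  kept (positions 1,3,...): 4 0 5 7 2 5 5 7 → sum 35
Total = 60.
60 mod 10 = 0, so the number is valid.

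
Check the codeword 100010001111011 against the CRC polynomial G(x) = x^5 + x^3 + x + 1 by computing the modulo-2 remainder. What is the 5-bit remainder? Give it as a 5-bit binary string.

00000

Modulo-2 division of 100010001111011 by 101011:
  pos 0: 100010 XOR 101011 = 001001
  pos 2: 100100 XOR 101011 = 001111
  pos 4: 111111 XOR 101011 = 010100
  pos 5: 101001 XOR 101011 = 000010
  pos 9: 101011 XOR 101011 = 000000
Remainder = 00000 (zero — the frame passes the CRC check).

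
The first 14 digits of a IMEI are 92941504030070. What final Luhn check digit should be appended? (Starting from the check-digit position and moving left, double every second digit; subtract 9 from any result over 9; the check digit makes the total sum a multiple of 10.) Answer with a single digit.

Partial digits right→left: 0 7 0 0 3 0 4 0 5 1 4 9 2 9
Double every second digit counting from the check-digit position (so the 1st, 3rd, 5th, ... of the partial from the right).
  doubled (with −9 where >9): 0 0 6 8 1 8 4 → sum 27
  kept as-is: 7 0 0 0 1 9 9 → sum 26
Total = 27 + 26 = 53.
Check digit = (10 − (53 mod 10)) mod 10 = 7.

7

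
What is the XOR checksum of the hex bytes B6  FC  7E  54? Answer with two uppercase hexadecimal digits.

60

XOR the bytes together:
  start with 0xB6
  0xB6 ⊕ 0xFC = 0x4A
  0x4A ⊕ 0x7E = 0x34
  0x34 ⊕ 0x54 = 0x60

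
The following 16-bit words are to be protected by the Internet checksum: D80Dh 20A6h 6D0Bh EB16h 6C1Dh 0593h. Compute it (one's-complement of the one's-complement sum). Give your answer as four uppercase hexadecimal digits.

3D79

One's-complement addition (fold any carry out of bit 15 back into bit 0):
  0xD80D + 0x20A6 = 0x0F8B3
  0xF8B3 + 0x6D0B = 0x165BE → wrap carry → 0x65BF
  0x65BF + 0xEB16 = 0x150D5 → wrap carry → 0x50D6
  0x50D6 + 0x6C1D = 0x0BCF3
  0xBCF3 + 0x0593 = 0x0C286
One's-complement sum = 0xC286.
Checksum = ~0xC286 & 0xFFFF = 0x3D79.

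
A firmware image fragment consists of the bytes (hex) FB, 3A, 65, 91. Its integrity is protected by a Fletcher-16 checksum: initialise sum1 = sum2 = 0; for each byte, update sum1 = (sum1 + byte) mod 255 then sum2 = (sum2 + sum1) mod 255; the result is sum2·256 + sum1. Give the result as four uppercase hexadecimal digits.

FA2D

Running sums (mod 255):
  after byte 0 (FB): sum1=251, sum2=251
  after byte 1 (3A): sum1=54, sum2=50
  after byte 2 (65): sum1=155, sum2=205
  after byte 3 (91): sum1=45, sum2=250
Checksum = sum2·256 + sum1 = 250·256 + 45 = 64045 = 0xFA2D.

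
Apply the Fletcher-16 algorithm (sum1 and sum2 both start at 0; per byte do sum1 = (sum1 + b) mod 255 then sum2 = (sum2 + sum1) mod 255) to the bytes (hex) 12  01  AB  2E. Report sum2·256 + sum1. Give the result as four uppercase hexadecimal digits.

D0EC

Running sums (mod 255):
  after byte 0 (12): sum1=18, sum2=18
  after byte 1 (01): sum1=19, sum2=37
  after byte 2 (AB): sum1=190, sum2=227
  after byte 3 (2E): sum1=236, sum2=208
Checksum = sum2·256 + sum1 = 208·256 + 236 = 53484 = 0xD0EC.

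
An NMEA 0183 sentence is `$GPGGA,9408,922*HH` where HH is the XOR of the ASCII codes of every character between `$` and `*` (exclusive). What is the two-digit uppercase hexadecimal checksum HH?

6A

XOR the ASCII codes of the payload characters:
  'G' = 0x47 → acc = 0x47
  'P' = 0x50 → acc = 0x17
  'G' = 0x47 → acc = 0x50
  'G' = 0x47 → acc = 0x17
  'A' = 0x41 → acc = 0x56
  ',' = 0x2C → acc = 0x7A
  '9' = 0x39 → acc = 0x43
  '4' = 0x34 → acc = 0x77
  '0' = 0x30 → acc = 0x47
  '8' = 0x38 → acc = 0x7F
  ',' = 0x2C → acc = 0x53
  '9' = 0x39 → acc = 0x6A
  '2' = 0x32 → acc = 0x58
  '2' = 0x32 → acc = 0x6A
Checksum = 0x6A.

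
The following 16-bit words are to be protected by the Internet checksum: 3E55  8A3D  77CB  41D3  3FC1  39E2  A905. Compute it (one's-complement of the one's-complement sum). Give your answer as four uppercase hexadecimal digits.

One's-complement addition (fold any carry out of bit 15 back into bit 0):
  0x3E55 + 0x8A3D = 0x0C892
  0xC892 + 0x77CB = 0x1405D → wrap carry → 0x405E
  0x405E + 0x41D3 = 0x08231
  0x8231 + 0x3FC1 = 0x0C1F2
  0xC1F2 + 0x39E2 = 0x0FBD4
  0xFBD4 + 0xA905 = 0x1A4D9 → wrap carry → 0xA4DA
One's-complement sum = 0xA4DA.
Checksum = ~0xA4DA & 0xFFFF = 0x5B25.

5B25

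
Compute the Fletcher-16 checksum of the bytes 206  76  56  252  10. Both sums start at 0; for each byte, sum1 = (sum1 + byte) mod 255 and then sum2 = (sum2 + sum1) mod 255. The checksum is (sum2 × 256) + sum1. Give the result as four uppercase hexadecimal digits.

E75A

Running sums (mod 255):
  after byte 0 (206): sum1=206, sum2=206
  after byte 1 (76): sum1=27, sum2=233
  after byte 2 (56): sum1=83, sum2=61
  after byte 3 (252): sum1=80, sum2=141
  after byte 4 (10): sum1=90, sum2=231
Checksum = sum2·256 + sum1 = 231·256 + 90 = 59226 = 0xE75A.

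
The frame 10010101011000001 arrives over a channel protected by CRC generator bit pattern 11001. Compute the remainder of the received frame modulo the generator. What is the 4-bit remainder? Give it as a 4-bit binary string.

0101

Modulo-2 division of 10010101011000001 by 11001:
  pos 0: 10010 XOR 11001 = 01011
  pos 1: 10111 XOR 11001 = 01110
  pos 2: 11100 XOR 11001 = 00101
  pos 4: 10110 XOR 11001 = 01111
  pos 5: 11111 XOR 11001 = 00110
  pos 7: 11010 XOR 11001 = 00011
  pos 10: 11000 XOR 11001 = 00001
Remainder = 0101 (nonzero — an error is detected).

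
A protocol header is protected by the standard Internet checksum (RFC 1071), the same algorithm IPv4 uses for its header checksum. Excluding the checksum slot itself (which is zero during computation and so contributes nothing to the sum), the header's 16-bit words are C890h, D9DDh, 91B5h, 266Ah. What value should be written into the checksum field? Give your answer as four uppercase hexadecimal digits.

One's-complement addition (fold any carry out of bit 15 back into bit 0):
  0xC890 + 0xD9DD = 0x1A26D → wrap carry → 0xA26E
  0xA26E + 0x91B5 = 0x13423 → wrap carry → 0x3424
  0x3424 + 0x266A = 0x05A8E
One's-complement sum = 0x5A8E.
Checksum = ~0x5A8E & 0xFFFF = 0xA571.

A571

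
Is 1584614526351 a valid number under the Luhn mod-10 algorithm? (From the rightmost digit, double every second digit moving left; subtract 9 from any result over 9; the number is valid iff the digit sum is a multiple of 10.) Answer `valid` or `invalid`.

invalid

From the right, keep odd positions and double even positions (subtract 9 from any doubled value over 9):
  doubled (positions 2,4,...): 1 3 1 2 8 1 → sum 16
  kept (positions 1,3,...): 1 3 2 4 6 8 1 → sum 25
Total = 41.
41 mod 10 = 1, so the number is invalid.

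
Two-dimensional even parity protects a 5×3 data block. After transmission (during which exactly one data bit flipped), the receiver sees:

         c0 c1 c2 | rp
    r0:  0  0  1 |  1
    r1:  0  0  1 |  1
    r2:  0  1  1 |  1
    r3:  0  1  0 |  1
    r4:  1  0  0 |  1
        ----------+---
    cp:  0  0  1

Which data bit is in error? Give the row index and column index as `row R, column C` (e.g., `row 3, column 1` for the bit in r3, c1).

Recompute each row's even parity and compare to rp:
  r0: data parity 1, sent rp 1 → ok
  r1: data parity 1, sent rp 1 → ok
  r2: data parity 0, sent rp 1 → mismatch
  r3: data parity 1, sent rp 1 → ok
  r4: data parity 1, sent rp 1 → ok
Recompute each column's even parity and compare to cp:
  c0: data parity 1, sent cp 0 → mismatch
  c1: data parity 0, sent cp 0 → ok
  c2: data parity 1, sent cp 1 → ok
Exactly one row (r2) and one column (c0) fail → the flipped bit is at their intersection.

row 2, column 0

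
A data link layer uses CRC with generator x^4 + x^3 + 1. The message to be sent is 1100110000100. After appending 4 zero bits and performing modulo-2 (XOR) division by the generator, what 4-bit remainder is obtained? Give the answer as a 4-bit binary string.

Append 4 zeros: 11001100001000000. Divide by 11001 (XOR where the leading bit is 1):
  pos 0: 11001 XOR 11001 = 00000
  pos 5: 10000 XOR 11001 = 01001
  pos 6: 10011 XOR 11001 = 01010
  pos 7: 10100 XOR 11001 = 01101
  pos 8: 11010 XOR 11001 = 00011
  pos 11: 11000 XOR 11001 = 00001
Remainder (last 4 bits) = 0010. This is the CRC / FCS.

0010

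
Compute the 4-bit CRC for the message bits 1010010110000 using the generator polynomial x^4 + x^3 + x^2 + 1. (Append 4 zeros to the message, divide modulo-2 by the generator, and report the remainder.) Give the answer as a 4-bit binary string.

Append 4 zeros: 10100101100000000. Divide by 11101 (XOR where the leading bit is 1):
  pos 0: 10100 XOR 11101 = 01001
  pos 1: 10011 XOR 11101 = 01110
  pos 2: 11100 XOR 11101 = 00001
  pos 6: 11100 XOR 11101 = 00001
  pos 10: 10000 XOR 11101 = 01101
  pos 11: 11010 XOR 11101 = 00111
Remainder (last 4 bits) = 1110. This is the CRC / FCS.

1110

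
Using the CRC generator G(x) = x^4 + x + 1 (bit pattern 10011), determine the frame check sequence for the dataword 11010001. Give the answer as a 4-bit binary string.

1111

Append 4 zeros: 110100010000. Divide by 10011 (XOR where the leading bit is 1):
  pos 0: 11010 XOR 10011 = 01001
  pos 1: 10010 XOR 10011 = 00001
  pos 5: 10100 XOR 10011 = 00111
  pos 7: 11100 XOR 10011 = 01111
Remainder (last 4 bits) = 1111. This is the CRC / FCS.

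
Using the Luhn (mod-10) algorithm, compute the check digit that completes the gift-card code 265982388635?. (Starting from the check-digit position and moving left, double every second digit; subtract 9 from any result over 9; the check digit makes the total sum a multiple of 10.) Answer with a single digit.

4

Partial digits right→left: 5 3 6 8 8 3 2 8 9 5 6 2
Double every second digit counting from the check-digit position (so the 1st, 3rd, 5th, ... of the partial from the right).
  doubled (with −9 where >9): 1 3 7 4 9 3 → sum 27
  kept as-is: 3 8 3 8 5 2 → sum 29
Total = 27 + 29 = 56.
Check digit = (10 − (56 mod 10)) mod 10 = 4.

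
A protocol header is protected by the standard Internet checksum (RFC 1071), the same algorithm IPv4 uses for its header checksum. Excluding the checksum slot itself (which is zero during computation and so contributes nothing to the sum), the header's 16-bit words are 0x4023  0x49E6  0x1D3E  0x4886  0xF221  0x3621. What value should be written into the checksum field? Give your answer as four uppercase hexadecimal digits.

E7EE

One's-complement addition (fold any carry out of bit 15 back into bit 0):
  0x4023 + 0x49E6 = 0x08A09
  0x8A09 + 0x1D3E = 0x0A747
  0xA747 + 0x4886 = 0x0EFCD
  0xEFCD + 0xF221 = 0x1E1EE → wrap carry → 0xE1EF
  0xE1EF + 0x3621 = 0x11810 → wrap carry → 0x1811
One's-complement sum = 0x1811.
Checksum = ~0x1811 & 0xFFFF = 0xE7EE.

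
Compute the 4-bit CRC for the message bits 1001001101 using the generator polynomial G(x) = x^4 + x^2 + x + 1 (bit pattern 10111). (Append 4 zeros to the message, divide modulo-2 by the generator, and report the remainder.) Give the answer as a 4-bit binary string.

Append 4 zeros: 10010011010000. Divide by 10111 (XOR where the leading bit is 1):
  pos 0: 10010 XOR 10111 = 00101
  pos 2: 10101 XOR 10111 = 00010
  pos 5: 10101 XOR 10111 = 00010
  pos 8: 10000 XOR 10111 = 00111
Remainder (last 4 bits) = 1110. This is the CRC / FCS.

1110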